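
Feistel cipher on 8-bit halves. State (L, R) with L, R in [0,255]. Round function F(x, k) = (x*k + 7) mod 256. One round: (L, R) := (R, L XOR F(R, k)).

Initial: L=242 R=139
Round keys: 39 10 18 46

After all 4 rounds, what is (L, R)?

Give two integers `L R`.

Round 1 (k=39): L=139 R=198
Round 2 (k=10): L=198 R=72
Round 3 (k=18): L=72 R=209
Round 4 (k=46): L=209 R=221

Answer: 209 221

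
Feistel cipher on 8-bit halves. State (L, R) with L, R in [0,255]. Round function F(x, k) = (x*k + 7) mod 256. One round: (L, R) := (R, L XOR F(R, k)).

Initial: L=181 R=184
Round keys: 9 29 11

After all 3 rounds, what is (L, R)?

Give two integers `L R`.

Round 1 (k=9): L=184 R=202
Round 2 (k=29): L=202 R=81
Round 3 (k=11): L=81 R=72

Answer: 81 72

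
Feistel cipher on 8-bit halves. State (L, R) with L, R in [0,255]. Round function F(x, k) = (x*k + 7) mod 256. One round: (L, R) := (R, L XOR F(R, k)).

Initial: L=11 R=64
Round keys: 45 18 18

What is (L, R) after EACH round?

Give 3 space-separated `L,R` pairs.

Answer: 64,76 76,31 31,121

Derivation:
Round 1 (k=45): L=64 R=76
Round 2 (k=18): L=76 R=31
Round 3 (k=18): L=31 R=121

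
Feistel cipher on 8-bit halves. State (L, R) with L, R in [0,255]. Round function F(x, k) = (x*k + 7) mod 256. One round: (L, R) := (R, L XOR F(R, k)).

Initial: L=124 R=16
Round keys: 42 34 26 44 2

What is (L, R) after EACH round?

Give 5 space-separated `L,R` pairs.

Answer: 16,219 219,13 13,130 130,82 82,41

Derivation:
Round 1 (k=42): L=16 R=219
Round 2 (k=34): L=219 R=13
Round 3 (k=26): L=13 R=130
Round 4 (k=44): L=130 R=82
Round 5 (k=2): L=82 R=41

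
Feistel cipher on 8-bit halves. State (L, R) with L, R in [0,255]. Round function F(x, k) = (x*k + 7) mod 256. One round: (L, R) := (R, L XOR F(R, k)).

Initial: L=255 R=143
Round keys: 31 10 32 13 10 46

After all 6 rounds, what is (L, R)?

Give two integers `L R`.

Round 1 (k=31): L=143 R=167
Round 2 (k=10): L=167 R=2
Round 3 (k=32): L=2 R=224
Round 4 (k=13): L=224 R=101
Round 5 (k=10): L=101 R=25
Round 6 (k=46): L=25 R=224

Answer: 25 224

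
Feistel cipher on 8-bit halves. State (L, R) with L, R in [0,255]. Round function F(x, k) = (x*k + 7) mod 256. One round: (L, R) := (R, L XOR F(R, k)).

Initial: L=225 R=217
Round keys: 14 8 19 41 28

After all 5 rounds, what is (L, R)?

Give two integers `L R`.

Round 1 (k=14): L=217 R=4
Round 2 (k=8): L=4 R=254
Round 3 (k=19): L=254 R=229
Round 4 (k=41): L=229 R=74
Round 5 (k=28): L=74 R=250

Answer: 74 250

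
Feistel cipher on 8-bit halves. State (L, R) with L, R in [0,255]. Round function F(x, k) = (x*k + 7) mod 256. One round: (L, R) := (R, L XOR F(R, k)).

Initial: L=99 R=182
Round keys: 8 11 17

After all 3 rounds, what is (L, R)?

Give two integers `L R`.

Round 1 (k=8): L=182 R=212
Round 2 (k=11): L=212 R=149
Round 3 (k=17): L=149 R=56

Answer: 149 56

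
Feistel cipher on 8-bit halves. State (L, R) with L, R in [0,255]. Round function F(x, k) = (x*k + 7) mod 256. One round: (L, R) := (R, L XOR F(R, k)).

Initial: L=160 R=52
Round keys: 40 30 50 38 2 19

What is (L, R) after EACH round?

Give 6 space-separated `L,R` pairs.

Round 1 (k=40): L=52 R=135
Round 2 (k=30): L=135 R=237
Round 3 (k=50): L=237 R=214
Round 4 (k=38): L=214 R=38
Round 5 (k=2): L=38 R=133
Round 6 (k=19): L=133 R=192

Answer: 52,135 135,237 237,214 214,38 38,133 133,192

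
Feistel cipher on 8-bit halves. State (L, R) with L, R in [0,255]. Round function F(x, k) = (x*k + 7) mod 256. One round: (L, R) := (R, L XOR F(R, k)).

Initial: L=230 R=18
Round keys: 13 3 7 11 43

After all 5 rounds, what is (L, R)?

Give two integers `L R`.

Round 1 (k=13): L=18 R=23
Round 2 (k=3): L=23 R=94
Round 3 (k=7): L=94 R=142
Round 4 (k=11): L=142 R=127
Round 5 (k=43): L=127 R=210

Answer: 127 210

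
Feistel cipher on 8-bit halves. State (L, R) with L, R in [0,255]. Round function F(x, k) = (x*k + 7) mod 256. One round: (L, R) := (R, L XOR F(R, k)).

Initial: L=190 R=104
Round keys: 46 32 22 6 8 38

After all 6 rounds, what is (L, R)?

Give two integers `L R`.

Round 1 (k=46): L=104 R=9
Round 2 (k=32): L=9 R=79
Round 3 (k=22): L=79 R=216
Round 4 (k=6): L=216 R=88
Round 5 (k=8): L=88 R=31
Round 6 (k=38): L=31 R=249

Answer: 31 249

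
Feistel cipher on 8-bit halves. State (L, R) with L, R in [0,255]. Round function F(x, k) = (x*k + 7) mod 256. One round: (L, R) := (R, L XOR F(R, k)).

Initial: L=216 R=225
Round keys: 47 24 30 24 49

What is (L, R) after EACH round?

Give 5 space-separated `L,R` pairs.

Answer: 225,142 142,182 182,213 213,73 73,213

Derivation:
Round 1 (k=47): L=225 R=142
Round 2 (k=24): L=142 R=182
Round 3 (k=30): L=182 R=213
Round 4 (k=24): L=213 R=73
Round 5 (k=49): L=73 R=213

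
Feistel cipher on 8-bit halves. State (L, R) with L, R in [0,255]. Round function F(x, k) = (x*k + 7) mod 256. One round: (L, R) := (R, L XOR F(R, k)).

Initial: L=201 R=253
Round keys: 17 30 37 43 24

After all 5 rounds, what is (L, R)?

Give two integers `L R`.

Round 1 (k=17): L=253 R=29
Round 2 (k=30): L=29 R=144
Round 3 (k=37): L=144 R=202
Round 4 (k=43): L=202 R=101
Round 5 (k=24): L=101 R=181

Answer: 101 181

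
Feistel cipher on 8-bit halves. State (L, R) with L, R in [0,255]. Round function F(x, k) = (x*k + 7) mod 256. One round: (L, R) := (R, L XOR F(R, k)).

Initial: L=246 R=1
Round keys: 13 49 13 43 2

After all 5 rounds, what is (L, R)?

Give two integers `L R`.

Round 1 (k=13): L=1 R=226
Round 2 (k=49): L=226 R=72
Round 3 (k=13): L=72 R=77
Round 4 (k=43): L=77 R=190
Round 5 (k=2): L=190 R=206

Answer: 190 206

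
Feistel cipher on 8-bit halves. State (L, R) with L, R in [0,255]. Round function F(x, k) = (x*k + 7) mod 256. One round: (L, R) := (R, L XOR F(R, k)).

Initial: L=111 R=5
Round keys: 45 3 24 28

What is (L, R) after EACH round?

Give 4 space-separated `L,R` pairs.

Answer: 5,135 135,153 153,216 216,62

Derivation:
Round 1 (k=45): L=5 R=135
Round 2 (k=3): L=135 R=153
Round 3 (k=24): L=153 R=216
Round 4 (k=28): L=216 R=62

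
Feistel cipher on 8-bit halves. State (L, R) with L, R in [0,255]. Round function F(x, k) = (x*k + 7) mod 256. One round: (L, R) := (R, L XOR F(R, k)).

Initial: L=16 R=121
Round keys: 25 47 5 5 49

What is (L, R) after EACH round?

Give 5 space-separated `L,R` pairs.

Round 1 (k=25): L=121 R=200
Round 2 (k=47): L=200 R=198
Round 3 (k=5): L=198 R=45
Round 4 (k=5): L=45 R=46
Round 5 (k=49): L=46 R=248

Answer: 121,200 200,198 198,45 45,46 46,248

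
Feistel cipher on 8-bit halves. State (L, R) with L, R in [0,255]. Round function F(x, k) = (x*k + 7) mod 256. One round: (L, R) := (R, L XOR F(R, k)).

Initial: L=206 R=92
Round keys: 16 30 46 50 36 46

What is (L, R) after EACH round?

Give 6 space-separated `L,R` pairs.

Answer: 92,9 9,73 73,44 44,214 214,51 51,231

Derivation:
Round 1 (k=16): L=92 R=9
Round 2 (k=30): L=9 R=73
Round 3 (k=46): L=73 R=44
Round 4 (k=50): L=44 R=214
Round 5 (k=36): L=214 R=51
Round 6 (k=46): L=51 R=231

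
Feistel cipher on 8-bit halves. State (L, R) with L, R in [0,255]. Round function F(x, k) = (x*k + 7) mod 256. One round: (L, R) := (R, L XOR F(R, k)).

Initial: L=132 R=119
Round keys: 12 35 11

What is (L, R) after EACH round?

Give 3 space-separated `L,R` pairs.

Round 1 (k=12): L=119 R=31
Round 2 (k=35): L=31 R=51
Round 3 (k=11): L=51 R=39

Answer: 119,31 31,51 51,39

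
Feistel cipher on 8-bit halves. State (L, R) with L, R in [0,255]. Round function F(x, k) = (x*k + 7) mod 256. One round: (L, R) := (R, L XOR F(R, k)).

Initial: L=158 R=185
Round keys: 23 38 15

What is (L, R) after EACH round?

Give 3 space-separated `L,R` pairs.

Round 1 (k=23): L=185 R=56
Round 2 (k=38): L=56 R=238
Round 3 (k=15): L=238 R=193

Answer: 185,56 56,238 238,193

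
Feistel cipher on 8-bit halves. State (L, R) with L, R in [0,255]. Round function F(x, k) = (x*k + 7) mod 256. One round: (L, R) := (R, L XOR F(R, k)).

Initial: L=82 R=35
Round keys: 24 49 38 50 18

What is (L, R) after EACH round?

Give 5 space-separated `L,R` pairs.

Round 1 (k=24): L=35 R=29
Round 2 (k=49): L=29 R=183
Round 3 (k=38): L=183 R=44
Round 4 (k=50): L=44 R=40
Round 5 (k=18): L=40 R=251

Answer: 35,29 29,183 183,44 44,40 40,251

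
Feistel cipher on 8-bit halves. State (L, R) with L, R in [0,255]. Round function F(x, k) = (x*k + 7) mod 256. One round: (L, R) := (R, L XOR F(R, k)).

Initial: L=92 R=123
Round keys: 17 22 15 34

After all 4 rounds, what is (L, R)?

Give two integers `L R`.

Answer: 105 249

Derivation:
Round 1 (k=17): L=123 R=110
Round 2 (k=22): L=110 R=0
Round 3 (k=15): L=0 R=105
Round 4 (k=34): L=105 R=249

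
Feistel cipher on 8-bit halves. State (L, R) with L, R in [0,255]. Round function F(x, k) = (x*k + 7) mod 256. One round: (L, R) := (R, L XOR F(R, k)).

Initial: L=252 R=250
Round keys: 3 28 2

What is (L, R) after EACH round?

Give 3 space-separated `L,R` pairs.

Answer: 250,9 9,249 249,240

Derivation:
Round 1 (k=3): L=250 R=9
Round 2 (k=28): L=9 R=249
Round 3 (k=2): L=249 R=240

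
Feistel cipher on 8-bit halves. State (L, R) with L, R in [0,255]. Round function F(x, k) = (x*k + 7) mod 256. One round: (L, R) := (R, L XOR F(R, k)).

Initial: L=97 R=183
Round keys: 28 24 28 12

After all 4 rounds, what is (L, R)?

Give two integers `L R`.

Round 1 (k=28): L=183 R=106
Round 2 (k=24): L=106 R=64
Round 3 (k=28): L=64 R=109
Round 4 (k=12): L=109 R=99

Answer: 109 99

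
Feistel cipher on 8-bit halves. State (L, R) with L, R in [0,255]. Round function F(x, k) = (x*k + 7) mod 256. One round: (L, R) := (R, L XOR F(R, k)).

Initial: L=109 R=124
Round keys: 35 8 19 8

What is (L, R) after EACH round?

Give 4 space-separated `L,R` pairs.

Answer: 124,150 150,203 203,142 142,188

Derivation:
Round 1 (k=35): L=124 R=150
Round 2 (k=8): L=150 R=203
Round 3 (k=19): L=203 R=142
Round 4 (k=8): L=142 R=188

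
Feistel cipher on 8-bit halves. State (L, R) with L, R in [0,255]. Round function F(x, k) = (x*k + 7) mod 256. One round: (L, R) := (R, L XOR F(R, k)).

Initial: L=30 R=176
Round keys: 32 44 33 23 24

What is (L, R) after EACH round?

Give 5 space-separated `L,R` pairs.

Round 1 (k=32): L=176 R=25
Round 2 (k=44): L=25 R=227
Round 3 (k=33): L=227 R=83
Round 4 (k=23): L=83 R=159
Round 5 (k=24): L=159 R=188

Answer: 176,25 25,227 227,83 83,159 159,188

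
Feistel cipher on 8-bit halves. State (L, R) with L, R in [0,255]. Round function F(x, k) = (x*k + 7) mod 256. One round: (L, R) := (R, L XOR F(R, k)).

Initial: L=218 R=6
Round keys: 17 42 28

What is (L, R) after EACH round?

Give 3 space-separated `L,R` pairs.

Answer: 6,183 183,11 11,140

Derivation:
Round 1 (k=17): L=6 R=183
Round 2 (k=42): L=183 R=11
Round 3 (k=28): L=11 R=140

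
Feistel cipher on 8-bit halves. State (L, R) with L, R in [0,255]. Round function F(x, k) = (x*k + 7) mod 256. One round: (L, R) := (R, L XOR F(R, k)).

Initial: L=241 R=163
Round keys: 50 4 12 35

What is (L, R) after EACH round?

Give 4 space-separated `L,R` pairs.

Round 1 (k=50): L=163 R=44
Round 2 (k=4): L=44 R=20
Round 3 (k=12): L=20 R=219
Round 4 (k=35): L=219 R=236

Answer: 163,44 44,20 20,219 219,236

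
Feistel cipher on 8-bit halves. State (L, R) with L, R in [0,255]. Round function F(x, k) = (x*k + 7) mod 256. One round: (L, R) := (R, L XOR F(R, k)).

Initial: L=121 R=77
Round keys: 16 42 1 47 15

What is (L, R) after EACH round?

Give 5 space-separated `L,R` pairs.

Round 1 (k=16): L=77 R=174
Round 2 (k=42): L=174 R=222
Round 3 (k=1): L=222 R=75
Round 4 (k=47): L=75 R=18
Round 5 (k=15): L=18 R=94

Answer: 77,174 174,222 222,75 75,18 18,94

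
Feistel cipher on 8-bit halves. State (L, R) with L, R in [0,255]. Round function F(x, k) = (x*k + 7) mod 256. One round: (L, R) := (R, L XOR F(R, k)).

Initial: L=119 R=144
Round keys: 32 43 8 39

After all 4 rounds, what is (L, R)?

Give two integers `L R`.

Round 1 (k=32): L=144 R=112
Round 2 (k=43): L=112 R=71
Round 3 (k=8): L=71 R=79
Round 4 (k=39): L=79 R=87

Answer: 79 87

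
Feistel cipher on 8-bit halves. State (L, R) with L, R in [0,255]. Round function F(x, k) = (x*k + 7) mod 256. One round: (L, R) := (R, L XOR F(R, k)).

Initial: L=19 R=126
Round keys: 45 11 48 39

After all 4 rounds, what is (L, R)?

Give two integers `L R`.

Answer: 233 73

Derivation:
Round 1 (k=45): L=126 R=62
Round 2 (k=11): L=62 R=207
Round 3 (k=48): L=207 R=233
Round 4 (k=39): L=233 R=73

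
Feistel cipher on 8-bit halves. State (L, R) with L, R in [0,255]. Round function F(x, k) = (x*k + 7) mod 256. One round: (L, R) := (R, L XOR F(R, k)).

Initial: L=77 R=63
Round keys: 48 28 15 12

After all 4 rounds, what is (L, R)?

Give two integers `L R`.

Round 1 (k=48): L=63 R=154
Round 2 (k=28): L=154 R=224
Round 3 (k=15): L=224 R=189
Round 4 (k=12): L=189 R=3

Answer: 189 3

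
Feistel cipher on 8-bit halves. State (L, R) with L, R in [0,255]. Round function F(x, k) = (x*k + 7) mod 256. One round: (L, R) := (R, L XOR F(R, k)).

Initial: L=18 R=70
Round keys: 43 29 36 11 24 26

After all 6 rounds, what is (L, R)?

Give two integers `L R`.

Answer: 147 222

Derivation:
Round 1 (k=43): L=70 R=219
Round 2 (k=29): L=219 R=144
Round 3 (k=36): L=144 R=156
Round 4 (k=11): L=156 R=43
Round 5 (k=24): L=43 R=147
Round 6 (k=26): L=147 R=222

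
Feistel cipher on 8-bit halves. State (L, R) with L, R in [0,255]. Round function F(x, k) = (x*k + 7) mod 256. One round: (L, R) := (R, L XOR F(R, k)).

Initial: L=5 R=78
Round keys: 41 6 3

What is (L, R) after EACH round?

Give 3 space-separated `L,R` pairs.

Answer: 78,128 128,73 73,98

Derivation:
Round 1 (k=41): L=78 R=128
Round 2 (k=6): L=128 R=73
Round 3 (k=3): L=73 R=98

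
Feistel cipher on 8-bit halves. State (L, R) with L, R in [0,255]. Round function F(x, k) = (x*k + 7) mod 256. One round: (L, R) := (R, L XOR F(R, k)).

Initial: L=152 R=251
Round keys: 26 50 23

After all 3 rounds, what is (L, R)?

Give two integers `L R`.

Answer: 74 176

Derivation:
Round 1 (k=26): L=251 R=29
Round 2 (k=50): L=29 R=74
Round 3 (k=23): L=74 R=176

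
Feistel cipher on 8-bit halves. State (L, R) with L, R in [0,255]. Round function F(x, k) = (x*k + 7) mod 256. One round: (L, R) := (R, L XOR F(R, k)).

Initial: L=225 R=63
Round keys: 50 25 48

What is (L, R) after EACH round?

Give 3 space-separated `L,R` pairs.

Round 1 (k=50): L=63 R=180
Round 2 (k=25): L=180 R=164
Round 3 (k=48): L=164 R=115

Answer: 63,180 180,164 164,115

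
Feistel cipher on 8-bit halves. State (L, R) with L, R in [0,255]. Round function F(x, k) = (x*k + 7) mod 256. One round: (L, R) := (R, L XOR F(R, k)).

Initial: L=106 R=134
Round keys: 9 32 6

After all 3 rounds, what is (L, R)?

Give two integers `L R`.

Round 1 (k=9): L=134 R=215
Round 2 (k=32): L=215 R=97
Round 3 (k=6): L=97 R=154

Answer: 97 154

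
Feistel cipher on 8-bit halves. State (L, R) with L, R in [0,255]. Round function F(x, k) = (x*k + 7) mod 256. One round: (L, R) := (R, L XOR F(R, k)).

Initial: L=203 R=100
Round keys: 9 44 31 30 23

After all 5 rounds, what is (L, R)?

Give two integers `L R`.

Round 1 (k=9): L=100 R=64
Round 2 (k=44): L=64 R=99
Round 3 (k=31): L=99 R=68
Round 4 (k=30): L=68 R=156
Round 5 (k=23): L=156 R=79

Answer: 156 79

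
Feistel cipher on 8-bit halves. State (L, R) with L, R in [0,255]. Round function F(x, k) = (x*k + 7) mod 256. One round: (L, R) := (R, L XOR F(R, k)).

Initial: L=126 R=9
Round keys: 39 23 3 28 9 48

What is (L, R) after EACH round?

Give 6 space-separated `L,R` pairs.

Answer: 9,24 24,38 38,97 97,133 133,213 213,114

Derivation:
Round 1 (k=39): L=9 R=24
Round 2 (k=23): L=24 R=38
Round 3 (k=3): L=38 R=97
Round 4 (k=28): L=97 R=133
Round 5 (k=9): L=133 R=213
Round 6 (k=48): L=213 R=114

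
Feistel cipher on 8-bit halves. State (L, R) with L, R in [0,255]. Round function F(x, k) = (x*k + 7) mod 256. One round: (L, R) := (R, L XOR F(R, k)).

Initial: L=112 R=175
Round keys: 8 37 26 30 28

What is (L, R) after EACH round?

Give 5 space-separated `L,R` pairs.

Answer: 175,15 15,157 157,246 246,70 70,89

Derivation:
Round 1 (k=8): L=175 R=15
Round 2 (k=37): L=15 R=157
Round 3 (k=26): L=157 R=246
Round 4 (k=30): L=246 R=70
Round 5 (k=28): L=70 R=89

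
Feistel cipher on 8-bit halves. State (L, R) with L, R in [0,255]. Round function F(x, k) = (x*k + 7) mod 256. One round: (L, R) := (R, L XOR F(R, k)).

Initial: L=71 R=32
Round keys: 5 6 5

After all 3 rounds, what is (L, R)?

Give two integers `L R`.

Round 1 (k=5): L=32 R=224
Round 2 (k=6): L=224 R=103
Round 3 (k=5): L=103 R=234

Answer: 103 234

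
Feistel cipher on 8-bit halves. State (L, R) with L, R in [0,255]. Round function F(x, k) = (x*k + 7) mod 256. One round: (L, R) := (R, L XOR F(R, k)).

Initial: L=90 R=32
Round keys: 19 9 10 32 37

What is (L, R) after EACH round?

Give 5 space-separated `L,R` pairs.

Answer: 32,61 61,12 12,66 66,75 75,156

Derivation:
Round 1 (k=19): L=32 R=61
Round 2 (k=9): L=61 R=12
Round 3 (k=10): L=12 R=66
Round 4 (k=32): L=66 R=75
Round 5 (k=37): L=75 R=156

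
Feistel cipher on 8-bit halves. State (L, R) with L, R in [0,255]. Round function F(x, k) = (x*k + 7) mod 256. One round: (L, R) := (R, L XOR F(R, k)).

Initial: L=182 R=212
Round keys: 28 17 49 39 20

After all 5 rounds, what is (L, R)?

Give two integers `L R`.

Answer: 137 169

Derivation:
Round 1 (k=28): L=212 R=129
Round 2 (k=17): L=129 R=76
Round 3 (k=49): L=76 R=18
Round 4 (k=39): L=18 R=137
Round 5 (k=20): L=137 R=169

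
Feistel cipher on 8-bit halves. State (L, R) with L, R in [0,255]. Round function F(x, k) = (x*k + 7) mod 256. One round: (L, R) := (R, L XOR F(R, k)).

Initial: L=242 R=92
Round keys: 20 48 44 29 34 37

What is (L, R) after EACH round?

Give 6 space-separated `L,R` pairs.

Round 1 (k=20): L=92 R=197
Round 2 (k=48): L=197 R=171
Round 3 (k=44): L=171 R=174
Round 4 (k=29): L=174 R=22
Round 5 (k=34): L=22 R=93
Round 6 (k=37): L=93 R=110

Answer: 92,197 197,171 171,174 174,22 22,93 93,110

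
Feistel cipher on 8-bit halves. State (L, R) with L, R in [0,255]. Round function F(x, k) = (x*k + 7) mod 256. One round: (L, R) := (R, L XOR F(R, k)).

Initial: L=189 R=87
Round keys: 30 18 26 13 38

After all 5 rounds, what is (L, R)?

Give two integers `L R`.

Answer: 70 152

Derivation:
Round 1 (k=30): L=87 R=132
Round 2 (k=18): L=132 R=24
Round 3 (k=26): L=24 R=243
Round 4 (k=13): L=243 R=70
Round 5 (k=38): L=70 R=152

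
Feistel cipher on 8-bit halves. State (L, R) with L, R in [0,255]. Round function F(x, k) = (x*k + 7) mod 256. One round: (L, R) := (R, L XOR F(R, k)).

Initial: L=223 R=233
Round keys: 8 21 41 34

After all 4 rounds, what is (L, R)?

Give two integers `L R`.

Round 1 (k=8): L=233 R=144
Round 2 (k=21): L=144 R=62
Round 3 (k=41): L=62 R=101
Round 4 (k=34): L=101 R=79

Answer: 101 79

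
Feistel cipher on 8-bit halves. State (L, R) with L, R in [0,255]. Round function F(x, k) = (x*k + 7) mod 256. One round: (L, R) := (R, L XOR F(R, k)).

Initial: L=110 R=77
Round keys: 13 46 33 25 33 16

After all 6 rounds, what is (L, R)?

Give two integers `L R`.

Round 1 (k=13): L=77 R=158
Round 2 (k=46): L=158 R=38
Round 3 (k=33): L=38 R=115
Round 4 (k=25): L=115 R=100
Round 5 (k=33): L=100 R=152
Round 6 (k=16): L=152 R=227

Answer: 152 227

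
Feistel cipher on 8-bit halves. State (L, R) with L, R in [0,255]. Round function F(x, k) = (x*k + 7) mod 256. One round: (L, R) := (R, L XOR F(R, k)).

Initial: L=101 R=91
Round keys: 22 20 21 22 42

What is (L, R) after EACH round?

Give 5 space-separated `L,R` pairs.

Answer: 91,188 188,236 236,223 223,221 221,150

Derivation:
Round 1 (k=22): L=91 R=188
Round 2 (k=20): L=188 R=236
Round 3 (k=21): L=236 R=223
Round 4 (k=22): L=223 R=221
Round 5 (k=42): L=221 R=150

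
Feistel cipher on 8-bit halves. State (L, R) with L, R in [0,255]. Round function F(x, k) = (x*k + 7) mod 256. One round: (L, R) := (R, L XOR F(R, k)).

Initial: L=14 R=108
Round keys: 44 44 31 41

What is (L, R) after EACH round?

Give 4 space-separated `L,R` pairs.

Answer: 108,153 153,63 63,49 49,223

Derivation:
Round 1 (k=44): L=108 R=153
Round 2 (k=44): L=153 R=63
Round 3 (k=31): L=63 R=49
Round 4 (k=41): L=49 R=223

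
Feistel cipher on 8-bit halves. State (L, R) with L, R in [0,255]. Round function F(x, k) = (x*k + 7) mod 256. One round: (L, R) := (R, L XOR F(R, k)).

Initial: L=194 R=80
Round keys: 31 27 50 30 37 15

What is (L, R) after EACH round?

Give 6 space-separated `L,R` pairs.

Round 1 (k=31): L=80 R=117
Round 2 (k=27): L=117 R=14
Round 3 (k=50): L=14 R=182
Round 4 (k=30): L=182 R=85
Round 5 (k=37): L=85 R=230
Round 6 (k=15): L=230 R=212

Answer: 80,117 117,14 14,182 182,85 85,230 230,212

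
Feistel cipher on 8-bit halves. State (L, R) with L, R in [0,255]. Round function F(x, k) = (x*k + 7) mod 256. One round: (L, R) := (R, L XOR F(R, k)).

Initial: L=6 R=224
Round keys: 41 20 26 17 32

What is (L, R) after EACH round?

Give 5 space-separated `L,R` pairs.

Round 1 (k=41): L=224 R=225
Round 2 (k=20): L=225 R=123
Round 3 (k=26): L=123 R=100
Round 4 (k=17): L=100 R=208
Round 5 (k=32): L=208 R=99

Answer: 224,225 225,123 123,100 100,208 208,99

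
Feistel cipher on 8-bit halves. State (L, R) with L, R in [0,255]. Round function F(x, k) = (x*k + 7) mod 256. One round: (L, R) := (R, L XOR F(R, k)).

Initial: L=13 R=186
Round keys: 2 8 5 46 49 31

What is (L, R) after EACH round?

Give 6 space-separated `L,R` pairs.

Round 1 (k=2): L=186 R=118
Round 2 (k=8): L=118 R=13
Round 3 (k=5): L=13 R=62
Round 4 (k=46): L=62 R=38
Round 5 (k=49): L=38 R=115
Round 6 (k=31): L=115 R=210

Answer: 186,118 118,13 13,62 62,38 38,115 115,210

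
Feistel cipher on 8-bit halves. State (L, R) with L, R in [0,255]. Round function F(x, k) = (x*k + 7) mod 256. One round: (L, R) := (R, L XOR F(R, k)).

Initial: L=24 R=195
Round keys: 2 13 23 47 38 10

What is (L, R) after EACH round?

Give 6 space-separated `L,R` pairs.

Round 1 (k=2): L=195 R=149
Round 2 (k=13): L=149 R=91
Round 3 (k=23): L=91 R=161
Round 4 (k=47): L=161 R=205
Round 5 (k=38): L=205 R=212
Round 6 (k=10): L=212 R=130

Answer: 195,149 149,91 91,161 161,205 205,212 212,130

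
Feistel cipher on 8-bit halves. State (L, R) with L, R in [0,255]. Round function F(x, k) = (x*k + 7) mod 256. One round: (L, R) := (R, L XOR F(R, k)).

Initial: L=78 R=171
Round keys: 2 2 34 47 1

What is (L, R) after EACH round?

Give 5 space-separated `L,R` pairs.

Round 1 (k=2): L=171 R=19
Round 2 (k=2): L=19 R=134
Round 3 (k=34): L=134 R=192
Round 4 (k=47): L=192 R=193
Round 5 (k=1): L=193 R=8

Answer: 171,19 19,134 134,192 192,193 193,8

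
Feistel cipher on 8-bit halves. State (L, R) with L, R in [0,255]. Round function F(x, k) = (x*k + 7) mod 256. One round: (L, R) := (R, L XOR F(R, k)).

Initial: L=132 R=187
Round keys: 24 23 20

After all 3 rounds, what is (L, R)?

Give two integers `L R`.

Answer: 191 248

Derivation:
Round 1 (k=24): L=187 R=11
Round 2 (k=23): L=11 R=191
Round 3 (k=20): L=191 R=248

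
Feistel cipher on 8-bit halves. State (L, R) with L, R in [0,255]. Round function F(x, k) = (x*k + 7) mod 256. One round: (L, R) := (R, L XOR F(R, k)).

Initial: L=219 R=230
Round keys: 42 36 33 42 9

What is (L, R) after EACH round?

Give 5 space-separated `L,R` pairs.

Round 1 (k=42): L=230 R=24
Round 2 (k=36): L=24 R=129
Round 3 (k=33): L=129 R=176
Round 4 (k=42): L=176 R=102
Round 5 (k=9): L=102 R=45

Answer: 230,24 24,129 129,176 176,102 102,45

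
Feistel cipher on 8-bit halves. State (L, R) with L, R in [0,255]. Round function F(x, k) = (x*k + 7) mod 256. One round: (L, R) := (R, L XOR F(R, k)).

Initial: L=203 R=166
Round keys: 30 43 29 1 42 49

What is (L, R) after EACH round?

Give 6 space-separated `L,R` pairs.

Answer: 166,176 176,49 49,36 36,26 26,111 111,92

Derivation:
Round 1 (k=30): L=166 R=176
Round 2 (k=43): L=176 R=49
Round 3 (k=29): L=49 R=36
Round 4 (k=1): L=36 R=26
Round 5 (k=42): L=26 R=111
Round 6 (k=49): L=111 R=92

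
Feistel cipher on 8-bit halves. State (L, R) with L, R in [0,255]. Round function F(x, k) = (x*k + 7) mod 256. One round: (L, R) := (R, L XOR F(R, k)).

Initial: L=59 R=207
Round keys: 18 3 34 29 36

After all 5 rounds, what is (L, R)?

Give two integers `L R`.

Round 1 (k=18): L=207 R=174
Round 2 (k=3): L=174 R=222
Round 3 (k=34): L=222 R=45
Round 4 (k=29): L=45 R=254
Round 5 (k=36): L=254 R=146

Answer: 254 146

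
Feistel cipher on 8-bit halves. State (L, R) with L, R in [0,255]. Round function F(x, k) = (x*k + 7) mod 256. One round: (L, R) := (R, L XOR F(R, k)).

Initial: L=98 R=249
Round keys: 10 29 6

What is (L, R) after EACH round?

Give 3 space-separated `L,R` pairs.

Round 1 (k=10): L=249 R=163
Round 2 (k=29): L=163 R=135
Round 3 (k=6): L=135 R=146

Answer: 249,163 163,135 135,146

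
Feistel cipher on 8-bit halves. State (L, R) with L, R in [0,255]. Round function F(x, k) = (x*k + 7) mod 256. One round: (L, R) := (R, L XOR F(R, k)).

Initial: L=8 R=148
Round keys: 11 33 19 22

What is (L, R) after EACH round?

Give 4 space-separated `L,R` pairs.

Round 1 (k=11): L=148 R=107
Round 2 (k=33): L=107 R=70
Round 3 (k=19): L=70 R=82
Round 4 (k=22): L=82 R=85

Answer: 148,107 107,70 70,82 82,85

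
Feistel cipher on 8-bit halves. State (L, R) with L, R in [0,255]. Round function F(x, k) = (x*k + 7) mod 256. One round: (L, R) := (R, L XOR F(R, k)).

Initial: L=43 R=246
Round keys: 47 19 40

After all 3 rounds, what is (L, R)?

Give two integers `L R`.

Round 1 (k=47): L=246 R=26
Round 2 (k=19): L=26 R=3
Round 3 (k=40): L=3 R=101

Answer: 3 101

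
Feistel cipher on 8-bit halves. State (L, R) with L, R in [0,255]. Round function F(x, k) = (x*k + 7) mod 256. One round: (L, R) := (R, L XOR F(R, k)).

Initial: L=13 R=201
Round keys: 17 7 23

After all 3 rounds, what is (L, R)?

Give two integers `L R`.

Answer: 203 41

Derivation:
Round 1 (k=17): L=201 R=109
Round 2 (k=7): L=109 R=203
Round 3 (k=23): L=203 R=41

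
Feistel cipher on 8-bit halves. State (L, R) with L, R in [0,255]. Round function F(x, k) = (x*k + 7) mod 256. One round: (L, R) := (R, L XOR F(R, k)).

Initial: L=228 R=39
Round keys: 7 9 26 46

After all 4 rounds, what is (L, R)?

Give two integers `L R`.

Round 1 (k=7): L=39 R=252
Round 2 (k=9): L=252 R=196
Round 3 (k=26): L=196 R=19
Round 4 (k=46): L=19 R=181

Answer: 19 181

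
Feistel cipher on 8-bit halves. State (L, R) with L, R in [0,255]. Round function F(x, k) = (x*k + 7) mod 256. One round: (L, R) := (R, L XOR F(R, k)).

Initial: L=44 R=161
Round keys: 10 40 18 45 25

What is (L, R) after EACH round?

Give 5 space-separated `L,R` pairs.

Answer: 161,125 125,46 46,62 62,195 195,44

Derivation:
Round 1 (k=10): L=161 R=125
Round 2 (k=40): L=125 R=46
Round 3 (k=18): L=46 R=62
Round 4 (k=45): L=62 R=195
Round 5 (k=25): L=195 R=44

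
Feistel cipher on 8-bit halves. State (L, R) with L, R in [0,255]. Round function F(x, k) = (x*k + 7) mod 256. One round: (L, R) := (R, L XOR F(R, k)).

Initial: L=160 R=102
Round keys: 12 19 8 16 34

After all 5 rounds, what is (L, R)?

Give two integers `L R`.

Round 1 (k=12): L=102 R=111
Round 2 (k=19): L=111 R=34
Round 3 (k=8): L=34 R=120
Round 4 (k=16): L=120 R=165
Round 5 (k=34): L=165 R=137

Answer: 165 137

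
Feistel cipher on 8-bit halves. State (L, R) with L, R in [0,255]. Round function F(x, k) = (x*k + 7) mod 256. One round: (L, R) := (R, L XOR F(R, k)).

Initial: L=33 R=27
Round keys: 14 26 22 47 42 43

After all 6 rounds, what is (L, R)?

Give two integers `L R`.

Round 1 (k=14): L=27 R=160
Round 2 (k=26): L=160 R=92
Round 3 (k=22): L=92 R=79
Round 4 (k=47): L=79 R=212
Round 5 (k=42): L=212 R=128
Round 6 (k=43): L=128 R=83

Answer: 128 83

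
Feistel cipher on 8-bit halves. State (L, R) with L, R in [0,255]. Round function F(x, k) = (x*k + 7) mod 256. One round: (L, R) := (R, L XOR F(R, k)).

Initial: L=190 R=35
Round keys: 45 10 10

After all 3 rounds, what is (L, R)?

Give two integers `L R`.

Answer: 132 191

Derivation:
Round 1 (k=45): L=35 R=144
Round 2 (k=10): L=144 R=132
Round 3 (k=10): L=132 R=191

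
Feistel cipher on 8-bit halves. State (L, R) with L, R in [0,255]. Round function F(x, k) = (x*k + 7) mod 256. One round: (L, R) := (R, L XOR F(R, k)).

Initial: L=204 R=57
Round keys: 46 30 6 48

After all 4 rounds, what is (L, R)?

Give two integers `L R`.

Round 1 (k=46): L=57 R=137
Round 2 (k=30): L=137 R=44
Round 3 (k=6): L=44 R=134
Round 4 (k=48): L=134 R=11

Answer: 134 11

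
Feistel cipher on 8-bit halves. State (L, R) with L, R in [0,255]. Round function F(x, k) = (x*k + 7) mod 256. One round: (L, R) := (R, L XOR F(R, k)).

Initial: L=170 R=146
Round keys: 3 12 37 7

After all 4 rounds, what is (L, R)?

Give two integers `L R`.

Round 1 (k=3): L=146 R=23
Round 2 (k=12): L=23 R=137
Round 3 (k=37): L=137 R=195
Round 4 (k=7): L=195 R=213

Answer: 195 213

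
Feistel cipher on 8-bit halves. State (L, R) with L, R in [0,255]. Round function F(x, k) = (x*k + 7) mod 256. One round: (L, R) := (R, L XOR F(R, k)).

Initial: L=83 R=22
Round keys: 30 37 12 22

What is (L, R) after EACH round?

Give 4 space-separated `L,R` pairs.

Answer: 22,200 200,249 249,123 123,96

Derivation:
Round 1 (k=30): L=22 R=200
Round 2 (k=37): L=200 R=249
Round 3 (k=12): L=249 R=123
Round 4 (k=22): L=123 R=96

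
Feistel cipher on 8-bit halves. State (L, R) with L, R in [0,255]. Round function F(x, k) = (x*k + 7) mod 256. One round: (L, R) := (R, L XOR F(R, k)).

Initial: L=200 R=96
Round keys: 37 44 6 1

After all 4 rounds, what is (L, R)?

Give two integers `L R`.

Round 1 (k=37): L=96 R=47
Round 2 (k=44): L=47 R=123
Round 3 (k=6): L=123 R=198
Round 4 (k=1): L=198 R=182

Answer: 198 182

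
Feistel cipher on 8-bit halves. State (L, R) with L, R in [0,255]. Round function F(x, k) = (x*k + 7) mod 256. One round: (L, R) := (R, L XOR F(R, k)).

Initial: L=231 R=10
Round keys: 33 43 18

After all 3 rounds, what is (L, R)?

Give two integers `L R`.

Answer: 147 235

Derivation:
Round 1 (k=33): L=10 R=182
Round 2 (k=43): L=182 R=147
Round 3 (k=18): L=147 R=235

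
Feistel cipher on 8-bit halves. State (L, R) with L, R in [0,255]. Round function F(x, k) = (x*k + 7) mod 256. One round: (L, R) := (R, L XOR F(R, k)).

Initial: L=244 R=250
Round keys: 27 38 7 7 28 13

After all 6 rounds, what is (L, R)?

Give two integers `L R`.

Round 1 (k=27): L=250 R=145
Round 2 (k=38): L=145 R=119
Round 3 (k=7): L=119 R=217
Round 4 (k=7): L=217 R=129
Round 5 (k=28): L=129 R=250
Round 6 (k=13): L=250 R=56

Answer: 250 56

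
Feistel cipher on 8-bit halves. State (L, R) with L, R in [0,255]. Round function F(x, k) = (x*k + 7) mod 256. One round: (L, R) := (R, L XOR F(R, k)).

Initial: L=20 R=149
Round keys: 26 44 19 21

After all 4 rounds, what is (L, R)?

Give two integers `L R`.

Answer: 148 61

Derivation:
Round 1 (k=26): L=149 R=61
Round 2 (k=44): L=61 R=22
Round 3 (k=19): L=22 R=148
Round 4 (k=21): L=148 R=61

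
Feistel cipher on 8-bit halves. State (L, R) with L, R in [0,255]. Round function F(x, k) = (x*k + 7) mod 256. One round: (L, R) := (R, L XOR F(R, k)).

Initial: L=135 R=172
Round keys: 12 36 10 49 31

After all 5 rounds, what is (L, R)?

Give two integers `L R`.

Round 1 (k=12): L=172 R=144
Round 2 (k=36): L=144 R=235
Round 3 (k=10): L=235 R=165
Round 4 (k=49): L=165 R=119
Round 5 (k=31): L=119 R=213

Answer: 119 213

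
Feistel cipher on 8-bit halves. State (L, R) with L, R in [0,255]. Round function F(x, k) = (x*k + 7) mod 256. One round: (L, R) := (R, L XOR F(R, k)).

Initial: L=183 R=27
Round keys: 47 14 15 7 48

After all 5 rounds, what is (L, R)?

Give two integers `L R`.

Answer: 43 49

Derivation:
Round 1 (k=47): L=27 R=75
Round 2 (k=14): L=75 R=58
Round 3 (k=15): L=58 R=38
Round 4 (k=7): L=38 R=43
Round 5 (k=48): L=43 R=49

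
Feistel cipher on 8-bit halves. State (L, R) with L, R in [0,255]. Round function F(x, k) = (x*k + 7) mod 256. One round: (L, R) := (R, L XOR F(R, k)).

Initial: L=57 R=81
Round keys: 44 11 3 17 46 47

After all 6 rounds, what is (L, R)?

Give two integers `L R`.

Round 1 (k=44): L=81 R=202
Round 2 (k=11): L=202 R=228
Round 3 (k=3): L=228 R=121
Round 4 (k=17): L=121 R=244
Round 5 (k=46): L=244 R=166
Round 6 (k=47): L=166 R=117

Answer: 166 117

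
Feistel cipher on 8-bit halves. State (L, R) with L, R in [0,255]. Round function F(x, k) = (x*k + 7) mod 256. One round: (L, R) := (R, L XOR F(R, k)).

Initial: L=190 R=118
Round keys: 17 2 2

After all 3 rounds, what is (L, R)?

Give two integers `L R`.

Answer: 187 30

Derivation:
Round 1 (k=17): L=118 R=99
Round 2 (k=2): L=99 R=187
Round 3 (k=2): L=187 R=30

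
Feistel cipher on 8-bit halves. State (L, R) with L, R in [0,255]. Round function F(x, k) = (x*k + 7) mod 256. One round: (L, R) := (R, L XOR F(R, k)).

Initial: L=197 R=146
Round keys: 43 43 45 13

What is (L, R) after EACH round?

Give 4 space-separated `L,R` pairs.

Round 1 (k=43): L=146 R=72
Round 2 (k=43): L=72 R=141
Round 3 (k=45): L=141 R=152
Round 4 (k=13): L=152 R=50

Answer: 146,72 72,141 141,152 152,50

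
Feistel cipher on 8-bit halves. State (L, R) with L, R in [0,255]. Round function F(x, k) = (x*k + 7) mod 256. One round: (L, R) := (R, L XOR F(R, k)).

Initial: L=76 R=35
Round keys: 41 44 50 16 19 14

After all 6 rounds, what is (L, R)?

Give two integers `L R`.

Answer: 121 126

Derivation:
Round 1 (k=41): L=35 R=238
Round 2 (k=44): L=238 R=204
Round 3 (k=50): L=204 R=49
Round 4 (k=16): L=49 R=219
Round 5 (k=19): L=219 R=121
Round 6 (k=14): L=121 R=126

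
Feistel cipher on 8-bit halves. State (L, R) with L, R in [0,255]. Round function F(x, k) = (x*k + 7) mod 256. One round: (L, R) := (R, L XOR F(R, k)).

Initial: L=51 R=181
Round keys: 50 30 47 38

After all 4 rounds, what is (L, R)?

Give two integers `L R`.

Answer: 67 239

Derivation:
Round 1 (k=50): L=181 R=82
Round 2 (k=30): L=82 R=22
Round 3 (k=47): L=22 R=67
Round 4 (k=38): L=67 R=239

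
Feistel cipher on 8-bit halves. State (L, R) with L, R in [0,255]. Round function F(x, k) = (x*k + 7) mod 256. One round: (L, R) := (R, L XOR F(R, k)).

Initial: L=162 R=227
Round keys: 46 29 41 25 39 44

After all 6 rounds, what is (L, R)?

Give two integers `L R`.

Answer: 99 24

Derivation:
Round 1 (k=46): L=227 R=115
Round 2 (k=29): L=115 R=237
Round 3 (k=41): L=237 R=143
Round 4 (k=25): L=143 R=19
Round 5 (k=39): L=19 R=99
Round 6 (k=44): L=99 R=24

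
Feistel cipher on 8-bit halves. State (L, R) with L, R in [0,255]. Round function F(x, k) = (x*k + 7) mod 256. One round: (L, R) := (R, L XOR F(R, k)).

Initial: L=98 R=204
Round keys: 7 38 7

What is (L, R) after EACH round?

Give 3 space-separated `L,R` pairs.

Answer: 204,249 249,49 49,167

Derivation:
Round 1 (k=7): L=204 R=249
Round 2 (k=38): L=249 R=49
Round 3 (k=7): L=49 R=167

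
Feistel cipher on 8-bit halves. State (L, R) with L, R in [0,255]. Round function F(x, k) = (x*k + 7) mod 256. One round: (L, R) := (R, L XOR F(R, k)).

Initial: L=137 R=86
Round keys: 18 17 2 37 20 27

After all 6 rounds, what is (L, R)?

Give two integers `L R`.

Round 1 (k=18): L=86 R=154
Round 2 (k=17): L=154 R=23
Round 3 (k=2): L=23 R=175
Round 4 (k=37): L=175 R=69
Round 5 (k=20): L=69 R=196
Round 6 (k=27): L=196 R=246

Answer: 196 246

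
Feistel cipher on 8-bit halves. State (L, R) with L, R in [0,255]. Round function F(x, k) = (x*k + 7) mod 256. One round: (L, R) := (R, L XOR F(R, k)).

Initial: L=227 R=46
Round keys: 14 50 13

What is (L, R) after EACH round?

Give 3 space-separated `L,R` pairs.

Round 1 (k=14): L=46 R=104
Round 2 (k=50): L=104 R=121
Round 3 (k=13): L=121 R=68

Answer: 46,104 104,121 121,68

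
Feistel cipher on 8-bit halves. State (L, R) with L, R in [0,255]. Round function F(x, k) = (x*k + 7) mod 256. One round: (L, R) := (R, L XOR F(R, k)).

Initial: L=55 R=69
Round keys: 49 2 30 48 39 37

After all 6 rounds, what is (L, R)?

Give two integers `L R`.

Answer: 156 140

Derivation:
Round 1 (k=49): L=69 R=11
Round 2 (k=2): L=11 R=88
Round 3 (k=30): L=88 R=92
Round 4 (k=48): L=92 R=31
Round 5 (k=39): L=31 R=156
Round 6 (k=37): L=156 R=140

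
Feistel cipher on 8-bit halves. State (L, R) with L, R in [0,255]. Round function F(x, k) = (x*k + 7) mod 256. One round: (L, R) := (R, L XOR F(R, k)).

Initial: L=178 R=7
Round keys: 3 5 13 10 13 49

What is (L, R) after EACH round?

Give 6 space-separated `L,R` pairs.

Answer: 7,174 174,106 106,199 199,167 167,69 69,155

Derivation:
Round 1 (k=3): L=7 R=174
Round 2 (k=5): L=174 R=106
Round 3 (k=13): L=106 R=199
Round 4 (k=10): L=199 R=167
Round 5 (k=13): L=167 R=69
Round 6 (k=49): L=69 R=155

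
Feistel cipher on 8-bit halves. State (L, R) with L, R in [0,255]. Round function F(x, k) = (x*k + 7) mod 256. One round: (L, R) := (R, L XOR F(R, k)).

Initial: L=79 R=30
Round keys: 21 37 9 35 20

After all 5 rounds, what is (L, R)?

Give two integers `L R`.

Round 1 (k=21): L=30 R=50
Round 2 (k=37): L=50 R=95
Round 3 (k=9): L=95 R=108
Round 4 (k=35): L=108 R=148
Round 5 (k=20): L=148 R=251

Answer: 148 251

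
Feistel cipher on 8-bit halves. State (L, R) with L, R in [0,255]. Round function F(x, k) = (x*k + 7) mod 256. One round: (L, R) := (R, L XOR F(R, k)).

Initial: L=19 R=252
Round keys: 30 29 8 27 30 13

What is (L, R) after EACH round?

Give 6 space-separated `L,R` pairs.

Answer: 252,156 156,79 79,227 227,183 183,154 154,110

Derivation:
Round 1 (k=30): L=252 R=156
Round 2 (k=29): L=156 R=79
Round 3 (k=8): L=79 R=227
Round 4 (k=27): L=227 R=183
Round 5 (k=30): L=183 R=154
Round 6 (k=13): L=154 R=110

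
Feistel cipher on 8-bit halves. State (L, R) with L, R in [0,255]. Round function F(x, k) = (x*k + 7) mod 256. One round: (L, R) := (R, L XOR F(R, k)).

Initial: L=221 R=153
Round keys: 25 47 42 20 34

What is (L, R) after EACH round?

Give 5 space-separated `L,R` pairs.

Round 1 (k=25): L=153 R=37
Round 2 (k=47): L=37 R=75
Round 3 (k=42): L=75 R=112
Round 4 (k=20): L=112 R=140
Round 5 (k=34): L=140 R=239

Answer: 153,37 37,75 75,112 112,140 140,239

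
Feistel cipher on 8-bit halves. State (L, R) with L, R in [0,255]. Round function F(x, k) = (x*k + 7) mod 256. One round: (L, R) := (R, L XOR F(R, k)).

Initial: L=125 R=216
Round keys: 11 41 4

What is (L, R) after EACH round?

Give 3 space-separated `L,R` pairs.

Round 1 (k=11): L=216 R=50
Round 2 (k=41): L=50 R=209
Round 3 (k=4): L=209 R=121

Answer: 216,50 50,209 209,121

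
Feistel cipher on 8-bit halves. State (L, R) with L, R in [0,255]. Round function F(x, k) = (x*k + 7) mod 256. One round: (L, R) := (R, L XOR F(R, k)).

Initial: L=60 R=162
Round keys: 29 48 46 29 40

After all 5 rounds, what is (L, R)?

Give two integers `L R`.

Round 1 (k=29): L=162 R=93
Round 2 (k=48): L=93 R=213
Round 3 (k=46): L=213 R=16
Round 4 (k=29): L=16 R=2
Round 5 (k=40): L=2 R=71

Answer: 2 71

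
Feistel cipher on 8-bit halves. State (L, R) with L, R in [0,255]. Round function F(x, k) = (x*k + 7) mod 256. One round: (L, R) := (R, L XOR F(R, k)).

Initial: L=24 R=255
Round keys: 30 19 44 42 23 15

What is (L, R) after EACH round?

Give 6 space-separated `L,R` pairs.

Answer: 255,241 241,21 21,82 82,110 110,187 187,146

Derivation:
Round 1 (k=30): L=255 R=241
Round 2 (k=19): L=241 R=21
Round 3 (k=44): L=21 R=82
Round 4 (k=42): L=82 R=110
Round 5 (k=23): L=110 R=187
Round 6 (k=15): L=187 R=146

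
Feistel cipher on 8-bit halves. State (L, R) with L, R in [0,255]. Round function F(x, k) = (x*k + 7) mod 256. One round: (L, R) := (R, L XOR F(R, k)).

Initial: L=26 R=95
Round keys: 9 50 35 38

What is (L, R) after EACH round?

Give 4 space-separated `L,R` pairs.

Answer: 95,68 68,16 16,115 115,9

Derivation:
Round 1 (k=9): L=95 R=68
Round 2 (k=50): L=68 R=16
Round 3 (k=35): L=16 R=115
Round 4 (k=38): L=115 R=9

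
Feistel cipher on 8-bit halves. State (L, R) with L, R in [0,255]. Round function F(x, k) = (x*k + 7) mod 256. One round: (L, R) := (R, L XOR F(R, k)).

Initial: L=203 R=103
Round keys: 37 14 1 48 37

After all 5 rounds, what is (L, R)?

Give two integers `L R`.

Round 1 (k=37): L=103 R=33
Round 2 (k=14): L=33 R=178
Round 3 (k=1): L=178 R=152
Round 4 (k=48): L=152 R=53
Round 5 (k=37): L=53 R=40

Answer: 53 40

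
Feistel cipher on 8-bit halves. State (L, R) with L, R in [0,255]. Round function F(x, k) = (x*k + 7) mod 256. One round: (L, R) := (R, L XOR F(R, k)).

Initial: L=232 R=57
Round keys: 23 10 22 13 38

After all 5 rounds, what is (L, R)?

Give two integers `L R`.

Round 1 (k=23): L=57 R=206
Round 2 (k=10): L=206 R=42
Round 3 (k=22): L=42 R=109
Round 4 (k=13): L=109 R=186
Round 5 (k=38): L=186 R=206

Answer: 186 206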